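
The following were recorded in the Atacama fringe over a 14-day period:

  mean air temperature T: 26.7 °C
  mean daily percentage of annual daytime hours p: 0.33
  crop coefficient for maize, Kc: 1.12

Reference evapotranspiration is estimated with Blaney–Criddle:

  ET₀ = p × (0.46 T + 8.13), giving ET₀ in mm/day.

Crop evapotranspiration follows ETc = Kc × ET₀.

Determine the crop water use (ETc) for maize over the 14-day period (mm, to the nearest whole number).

ET₀ = 0.33 × (0.46 × 26.7 + 8.13) = 0.33 × 20.412 = 6.7360 mm/d
ETc = Kc × ET₀ = 1.12 × 6.7360 = 7.5443 mm/d
Over 14 days: 7.5443 × 14 = 105.620 mm

106 mm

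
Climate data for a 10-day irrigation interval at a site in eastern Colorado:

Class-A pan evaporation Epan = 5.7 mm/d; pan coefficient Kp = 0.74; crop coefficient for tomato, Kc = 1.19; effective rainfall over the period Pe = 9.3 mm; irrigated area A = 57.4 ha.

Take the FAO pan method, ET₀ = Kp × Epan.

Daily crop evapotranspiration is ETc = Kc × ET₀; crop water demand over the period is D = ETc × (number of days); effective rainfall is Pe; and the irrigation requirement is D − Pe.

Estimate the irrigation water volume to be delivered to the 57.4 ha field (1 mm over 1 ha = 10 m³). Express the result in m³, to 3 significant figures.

ET₀ = 0.74 × 5.7 = 4.2180 mm/d
ETc = Kc × ET₀ = 1.19 × 4.2180 = 5.0194 mm/d
Crop demand D = ETc × 10 d = 5.0194 × 10 = 50.194 mm
D − Pe = 50.194 − 9.3 = 40.894 mm
Volume = 40.894 mm × 57.4 ha × 10 = 23473.2 m³

23500 m³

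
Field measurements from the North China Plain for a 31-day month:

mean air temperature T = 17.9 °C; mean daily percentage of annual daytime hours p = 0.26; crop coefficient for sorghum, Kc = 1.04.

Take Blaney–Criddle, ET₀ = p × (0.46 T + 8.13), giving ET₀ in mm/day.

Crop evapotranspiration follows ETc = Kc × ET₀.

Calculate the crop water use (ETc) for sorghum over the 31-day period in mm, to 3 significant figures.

137 mm

ET₀ = 0.26 × (0.46 × 17.9 + 8.13) = 0.26 × 16.364 = 4.2546 mm/d
ETc = Kc × ET₀ = 1.04 × 4.2546 = 4.4248 mm/d
Over 31 days: 4.4248 × 31 = 137.169 mm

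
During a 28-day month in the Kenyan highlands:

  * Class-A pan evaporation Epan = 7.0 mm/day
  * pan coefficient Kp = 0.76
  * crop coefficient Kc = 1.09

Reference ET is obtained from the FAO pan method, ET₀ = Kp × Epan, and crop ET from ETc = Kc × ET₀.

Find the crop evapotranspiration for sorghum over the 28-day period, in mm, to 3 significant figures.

ET₀ = 0.76 × 7.0 = 5.3200 mm/d
ETc = Kc × ET₀ = 1.09 × 5.3200 = 5.7988 mm/d
Over 28 days: 5.7988 × 28 = 162.366 mm

162 mm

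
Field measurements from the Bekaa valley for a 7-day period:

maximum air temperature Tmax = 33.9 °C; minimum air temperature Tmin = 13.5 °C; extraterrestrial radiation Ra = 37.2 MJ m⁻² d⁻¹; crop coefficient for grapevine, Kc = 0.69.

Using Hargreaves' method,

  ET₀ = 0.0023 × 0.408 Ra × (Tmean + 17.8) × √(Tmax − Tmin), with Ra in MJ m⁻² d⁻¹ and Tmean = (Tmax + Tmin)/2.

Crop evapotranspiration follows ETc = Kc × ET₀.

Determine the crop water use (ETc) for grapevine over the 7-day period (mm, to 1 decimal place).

Tmean = (33.9 + 13.5)/2 = 23.70 °C
0.408 Ra = 0.408 × 37.2 = 15.1776 mm/d equivalent
ET₀ = 0.0023 × 15.1776 × (23.70 + 17.8) × √20.4 = 0.0023 × 15.1776 × 41.50 × 4.5166 = 6.5432 mm/d
ETc = Kc × ET₀ = 0.69 × 6.5432 = 4.5148 mm/d
Over 7 days: 4.5148 × 7 = 31.604 mm

31.6 mm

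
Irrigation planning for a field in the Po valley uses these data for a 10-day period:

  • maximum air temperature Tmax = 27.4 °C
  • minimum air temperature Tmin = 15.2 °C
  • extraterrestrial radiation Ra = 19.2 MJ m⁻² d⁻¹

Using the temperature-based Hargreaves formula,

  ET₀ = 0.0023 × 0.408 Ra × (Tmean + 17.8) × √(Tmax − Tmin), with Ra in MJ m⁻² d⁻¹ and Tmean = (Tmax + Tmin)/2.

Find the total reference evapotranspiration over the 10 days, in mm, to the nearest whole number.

25 mm

Tmean = (27.4 + 15.2)/2 = 21.30 °C
0.408 Ra = 0.408 × 19.2 = 7.8336 mm/d equivalent
ET₀ = 0.0023 × 7.8336 × (21.30 + 17.8) × √12.2 = 0.0023 × 7.8336 × 39.10 × 3.4928 = 2.4606 mm/d
Over 10 days: 2.4606 × 10 = 24.606 mm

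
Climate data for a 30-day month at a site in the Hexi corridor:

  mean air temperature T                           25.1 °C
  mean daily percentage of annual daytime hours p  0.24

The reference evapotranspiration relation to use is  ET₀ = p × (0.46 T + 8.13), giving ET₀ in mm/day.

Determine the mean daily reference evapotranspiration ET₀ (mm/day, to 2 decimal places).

ET₀ = 0.24 × (0.46 × 25.1 + 8.13) = 0.24 × 19.676 = 4.7222 mm/d

4.72 mm/day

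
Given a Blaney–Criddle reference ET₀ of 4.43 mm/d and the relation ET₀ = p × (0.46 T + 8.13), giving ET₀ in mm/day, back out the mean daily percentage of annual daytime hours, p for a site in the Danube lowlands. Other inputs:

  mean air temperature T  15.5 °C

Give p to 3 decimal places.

p = ET₀ / (0.46 T + 8.13) = 4.43 / (0.46 × 15.5 + 8.13) = 4.43 / 15.260 = 0.2903

0.290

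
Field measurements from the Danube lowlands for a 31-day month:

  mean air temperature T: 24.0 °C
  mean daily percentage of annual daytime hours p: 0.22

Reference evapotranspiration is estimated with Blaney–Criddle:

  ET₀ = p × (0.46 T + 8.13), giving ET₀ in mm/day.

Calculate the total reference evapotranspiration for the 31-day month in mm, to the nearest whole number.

ET₀ = 0.22 × (0.46 × 24.0 + 8.13) = 0.22 × 19.170 = 4.2174 mm/d
Monthly total = 4.2174 × 31 = 130.739 mm

131 mm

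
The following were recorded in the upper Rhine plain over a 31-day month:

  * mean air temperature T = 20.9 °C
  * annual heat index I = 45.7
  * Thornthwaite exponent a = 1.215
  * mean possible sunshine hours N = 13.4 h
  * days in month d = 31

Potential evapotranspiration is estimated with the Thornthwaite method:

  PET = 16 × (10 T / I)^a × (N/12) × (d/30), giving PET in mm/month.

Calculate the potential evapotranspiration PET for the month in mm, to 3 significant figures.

10T/I = 10 × 20.9 / 45.7 = 4.5733
(10T/I)^a = 4.5733^1.215 = 6.3413
Uncorrected PET = 16 × 6.3413 = 101.461 mm
Correction = (N/12)(d/30) = (13.4/12)(31/30) = 1.1539
PET = 101.461 × 1.1539 = 117.076 mm/month

117 mm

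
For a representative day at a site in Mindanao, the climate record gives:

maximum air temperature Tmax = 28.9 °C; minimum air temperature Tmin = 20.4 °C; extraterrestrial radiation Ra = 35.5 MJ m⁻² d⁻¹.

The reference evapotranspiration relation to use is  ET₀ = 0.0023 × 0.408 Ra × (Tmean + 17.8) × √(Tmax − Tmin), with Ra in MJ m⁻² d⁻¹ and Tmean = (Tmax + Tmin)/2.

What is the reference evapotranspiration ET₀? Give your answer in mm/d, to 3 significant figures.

4.12 mm/d

Tmean = (28.9 + 20.4)/2 = 24.65 °C
0.408 Ra = 0.408 × 35.5 = 14.4840 mm/d equivalent
ET₀ = 0.0023 × 14.4840 × (24.65 + 17.8) × √8.5 = 0.0023 × 14.4840 × 42.45 × 2.9155 = 4.1229 mm/d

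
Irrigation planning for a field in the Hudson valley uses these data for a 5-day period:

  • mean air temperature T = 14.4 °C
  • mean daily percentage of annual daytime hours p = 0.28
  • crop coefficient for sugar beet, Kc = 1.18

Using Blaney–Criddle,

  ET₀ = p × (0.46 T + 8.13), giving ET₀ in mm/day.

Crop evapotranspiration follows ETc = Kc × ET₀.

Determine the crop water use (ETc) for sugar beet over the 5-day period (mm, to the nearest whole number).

ET₀ = 0.28 × (0.46 × 14.4 + 8.13) = 0.28 × 14.754 = 4.1311 mm/d
ETc = Kc × ET₀ = 1.18 × 4.1311 = 4.8747 mm/d
Over 5 days: 4.8747 × 5 = 24.374 mm

24 mm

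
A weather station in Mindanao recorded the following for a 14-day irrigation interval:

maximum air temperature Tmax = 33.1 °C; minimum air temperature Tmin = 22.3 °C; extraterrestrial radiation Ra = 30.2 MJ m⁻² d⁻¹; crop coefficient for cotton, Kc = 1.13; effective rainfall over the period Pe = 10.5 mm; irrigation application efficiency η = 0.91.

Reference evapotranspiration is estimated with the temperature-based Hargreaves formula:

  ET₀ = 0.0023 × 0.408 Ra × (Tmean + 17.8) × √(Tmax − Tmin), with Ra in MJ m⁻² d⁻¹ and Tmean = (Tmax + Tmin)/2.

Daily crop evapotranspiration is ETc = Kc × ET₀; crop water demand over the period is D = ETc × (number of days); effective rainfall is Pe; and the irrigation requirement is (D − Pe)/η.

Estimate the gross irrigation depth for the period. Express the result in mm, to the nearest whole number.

Tmean = (33.1 + 22.3)/2 = 27.70 °C
0.408 Ra = 0.408 × 30.2 = 12.3216 mm/d equivalent
ET₀ = 0.0023 × 12.3216 × (27.70 + 17.8) × √10.8 = 0.0023 × 12.3216 × 45.50 × 3.2863 = 4.2375 mm/d
ETc = Kc × ET₀ = 1.13 × 4.2375 = 4.7884 mm/d
Crop demand D = ETc × 14 d = 4.7884 × 14 = 67.038 mm
D − Pe = 67.038 − 10.5 = 56.538 mm
Gross irrigation = 56.538 / 0.91 = 62.130 mm

62 mm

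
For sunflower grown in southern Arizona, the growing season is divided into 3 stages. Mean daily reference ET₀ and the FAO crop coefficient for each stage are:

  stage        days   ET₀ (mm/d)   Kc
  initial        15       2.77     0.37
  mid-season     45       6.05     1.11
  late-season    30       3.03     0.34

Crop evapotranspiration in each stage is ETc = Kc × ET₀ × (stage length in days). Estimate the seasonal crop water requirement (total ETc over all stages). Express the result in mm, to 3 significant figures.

initial: 0.37 × 2.77 × 15 = 15.37 mm
mid-season: 1.11 × 6.05 × 45 = 302.20 mm
late-season: 0.34 × 3.03 × 30 = 30.91 mm
Seasonal total = 348.48 mm

348 mm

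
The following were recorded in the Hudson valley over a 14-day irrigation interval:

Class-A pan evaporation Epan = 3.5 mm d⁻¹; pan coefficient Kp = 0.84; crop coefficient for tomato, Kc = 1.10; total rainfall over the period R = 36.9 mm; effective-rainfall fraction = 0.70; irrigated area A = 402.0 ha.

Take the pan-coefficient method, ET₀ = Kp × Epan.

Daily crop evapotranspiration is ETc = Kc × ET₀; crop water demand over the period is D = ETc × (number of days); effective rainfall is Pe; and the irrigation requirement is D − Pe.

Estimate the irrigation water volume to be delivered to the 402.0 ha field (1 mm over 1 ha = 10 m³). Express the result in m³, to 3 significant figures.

ET₀ = 0.84 × 3.5 = 2.9400 mm/d
ETc = Kc × ET₀ = 1.10 × 2.9400 = 3.2340 mm/d
Crop demand D = ETc × 14 d = 3.2340 × 14 = 45.276 mm
Pe = 0.70 × 36.9 = 25.830 mm
D − Pe = 45.276 − 25.830 = 19.446 mm
Volume = 19.446 mm × 402.0 ha × 10 = 78172.9 m³

78200 m³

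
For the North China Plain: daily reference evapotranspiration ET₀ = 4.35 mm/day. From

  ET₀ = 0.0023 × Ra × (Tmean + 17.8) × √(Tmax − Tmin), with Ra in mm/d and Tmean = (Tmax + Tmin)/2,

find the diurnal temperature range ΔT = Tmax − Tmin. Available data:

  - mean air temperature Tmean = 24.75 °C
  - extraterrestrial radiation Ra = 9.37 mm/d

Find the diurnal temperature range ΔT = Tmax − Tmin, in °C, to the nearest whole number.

23 °C

√ΔT = ET₀ / [0.0023 × Ra × (Tmean+17.8)] = 4.35 / (0.0023 × 9.37 × 42.55) = 4.7438
ΔT = 4.7438² = 22.504 °C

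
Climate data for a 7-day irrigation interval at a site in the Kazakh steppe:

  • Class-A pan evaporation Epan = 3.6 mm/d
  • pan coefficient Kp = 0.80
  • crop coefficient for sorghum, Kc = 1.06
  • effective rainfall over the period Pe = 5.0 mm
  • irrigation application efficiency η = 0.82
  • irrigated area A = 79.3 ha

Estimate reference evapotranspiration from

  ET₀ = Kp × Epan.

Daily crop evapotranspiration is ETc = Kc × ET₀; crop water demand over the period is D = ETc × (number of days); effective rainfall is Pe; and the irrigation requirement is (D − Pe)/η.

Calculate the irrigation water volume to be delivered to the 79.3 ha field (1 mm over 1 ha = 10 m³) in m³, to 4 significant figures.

ET₀ = 0.80 × 3.6 = 2.8800 mm/d
ETc = Kc × ET₀ = 1.06 × 2.8800 = 3.0528 mm/d
Crop demand D = ETc × 7 d = 3.0528 × 7 = 21.370 mm
D − Pe = 21.370 − 5.0 = 16.370 mm
Gross irrigation = 16.370 / 0.82 = 19.963 mm
Volume = 19.963 mm × 79.3 ha × 10 = 15830.7 m³

15830 m³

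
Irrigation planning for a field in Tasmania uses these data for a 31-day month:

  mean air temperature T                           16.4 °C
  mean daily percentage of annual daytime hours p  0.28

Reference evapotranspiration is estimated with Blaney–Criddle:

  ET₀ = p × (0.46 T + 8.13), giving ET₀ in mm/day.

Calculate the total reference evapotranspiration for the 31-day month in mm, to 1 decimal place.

136.1 mm

ET₀ = 0.28 × (0.46 × 16.4 + 8.13) = 0.28 × 15.674 = 4.3887 mm/d
Monthly total = 4.3887 × 31 = 136.050 mm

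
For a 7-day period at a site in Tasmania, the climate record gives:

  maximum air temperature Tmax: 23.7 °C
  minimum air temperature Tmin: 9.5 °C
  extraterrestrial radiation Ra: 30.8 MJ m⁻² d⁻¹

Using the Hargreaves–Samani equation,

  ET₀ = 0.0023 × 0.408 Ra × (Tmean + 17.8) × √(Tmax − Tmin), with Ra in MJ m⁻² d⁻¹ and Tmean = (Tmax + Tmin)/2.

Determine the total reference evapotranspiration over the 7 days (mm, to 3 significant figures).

Tmean = (23.7 + 9.5)/2 = 16.60 °C
0.408 Ra = 0.408 × 30.8 = 12.5664 mm/d equivalent
ET₀ = 0.0023 × 12.5664 × (16.60 + 17.8) × √14.2 = 0.0023 × 12.5664 × 34.40 × 3.7683 = 3.7466 mm/d
Over 7 days: 3.7466 × 7 = 26.226 mm

26.2 mm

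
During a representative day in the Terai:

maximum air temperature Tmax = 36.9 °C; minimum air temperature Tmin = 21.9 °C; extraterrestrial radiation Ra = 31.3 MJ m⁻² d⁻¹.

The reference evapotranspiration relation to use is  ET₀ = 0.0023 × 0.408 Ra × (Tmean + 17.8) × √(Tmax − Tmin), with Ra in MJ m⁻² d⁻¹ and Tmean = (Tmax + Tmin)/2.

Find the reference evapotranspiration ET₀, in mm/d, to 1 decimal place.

5.4 mm/d

Tmean = (36.9 + 21.9)/2 = 29.40 °C
0.408 Ra = 0.408 × 31.3 = 12.7704 mm/d equivalent
ET₀ = 0.0023 × 12.7704 × (29.40 + 17.8) × √15.0 = 0.0023 × 12.7704 × 47.20 × 3.8730 = 5.3694 mm/d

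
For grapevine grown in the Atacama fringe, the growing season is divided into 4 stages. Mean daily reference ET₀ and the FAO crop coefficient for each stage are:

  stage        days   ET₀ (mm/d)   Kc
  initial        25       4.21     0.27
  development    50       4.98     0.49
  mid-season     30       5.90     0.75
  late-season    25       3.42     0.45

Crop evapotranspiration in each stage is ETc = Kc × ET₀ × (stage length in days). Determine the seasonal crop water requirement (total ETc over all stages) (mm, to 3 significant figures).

322 mm

initial: 0.27 × 4.21 × 25 = 28.42 mm
development: 0.49 × 4.98 × 50 = 122.01 mm
mid-season: 0.75 × 5.90 × 30 = 132.75 mm
late-season: 0.45 × 3.42 × 25 = 38.48 mm
Seasonal total = 321.66 mm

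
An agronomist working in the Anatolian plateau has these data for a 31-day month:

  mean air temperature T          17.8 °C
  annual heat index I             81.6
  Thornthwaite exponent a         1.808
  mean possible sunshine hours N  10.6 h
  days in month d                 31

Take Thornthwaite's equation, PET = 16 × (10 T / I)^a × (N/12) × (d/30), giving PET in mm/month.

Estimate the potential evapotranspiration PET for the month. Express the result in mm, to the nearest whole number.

60 mm

10T/I = 10 × 17.8 / 81.6 = 2.1814
(10T/I)^a = 2.1814^1.808 = 4.0967
Uncorrected PET = 16 × 4.0967 = 65.547 mm
Correction = (N/12)(d/30) = (10.6/12)(31/30) = 0.9128
PET = 65.547 × 0.9128 = 59.831 mm/month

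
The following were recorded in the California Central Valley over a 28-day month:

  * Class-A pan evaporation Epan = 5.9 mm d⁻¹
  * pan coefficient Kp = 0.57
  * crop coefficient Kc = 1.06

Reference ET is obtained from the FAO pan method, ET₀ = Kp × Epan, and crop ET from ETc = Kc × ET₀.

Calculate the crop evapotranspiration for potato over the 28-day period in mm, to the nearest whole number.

ET₀ = 0.57 × 5.9 = 3.3630 mm/d
ETc = Kc × ET₀ = 1.06 × 3.3630 = 3.5648 mm/d
Over 28 days: 3.5648 × 28 = 99.814 mm

100 mm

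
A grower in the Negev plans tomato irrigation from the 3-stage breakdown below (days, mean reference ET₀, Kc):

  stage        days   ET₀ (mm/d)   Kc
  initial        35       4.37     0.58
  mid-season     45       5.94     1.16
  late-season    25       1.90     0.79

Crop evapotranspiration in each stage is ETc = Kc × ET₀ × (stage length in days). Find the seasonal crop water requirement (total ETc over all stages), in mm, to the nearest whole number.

436 mm

initial: 0.58 × 4.37 × 35 = 88.71 mm
mid-season: 1.16 × 5.94 × 45 = 310.07 mm
late-season: 0.79 × 1.90 × 25 = 37.53 mm
Seasonal total = 436.31 mm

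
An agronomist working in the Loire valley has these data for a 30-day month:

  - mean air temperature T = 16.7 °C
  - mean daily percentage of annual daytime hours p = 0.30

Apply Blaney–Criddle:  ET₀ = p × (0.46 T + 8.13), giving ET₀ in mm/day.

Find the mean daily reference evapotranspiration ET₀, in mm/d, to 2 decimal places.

ET₀ = 0.30 × (0.46 × 16.7 + 8.13) = 0.30 × 15.812 = 4.7436 mm/d

4.74 mm/d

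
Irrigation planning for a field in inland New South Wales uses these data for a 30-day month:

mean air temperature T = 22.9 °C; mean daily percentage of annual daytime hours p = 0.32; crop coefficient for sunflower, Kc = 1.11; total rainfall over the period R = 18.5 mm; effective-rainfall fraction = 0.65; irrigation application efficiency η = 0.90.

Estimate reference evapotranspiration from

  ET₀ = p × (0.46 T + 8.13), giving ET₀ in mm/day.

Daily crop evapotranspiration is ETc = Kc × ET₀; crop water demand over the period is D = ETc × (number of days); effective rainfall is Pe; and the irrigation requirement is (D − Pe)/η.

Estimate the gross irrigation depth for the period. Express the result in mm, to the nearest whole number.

208 mm

ET₀ = 0.32 × (0.46 × 22.9 + 8.13) = 0.32 × 18.664 = 5.9725 mm/d
ETc = Kc × ET₀ = 1.11 × 5.9725 = 6.6295 mm/d
Crop demand D = ETc × 30 d = 6.6295 × 30 = 198.885 mm
Pe = 0.65 × 18.5 = 12.025 mm
D − Pe = 198.885 − 12.025 = 186.860 mm
Gross irrigation = 186.860 / 0.90 = 207.622 mm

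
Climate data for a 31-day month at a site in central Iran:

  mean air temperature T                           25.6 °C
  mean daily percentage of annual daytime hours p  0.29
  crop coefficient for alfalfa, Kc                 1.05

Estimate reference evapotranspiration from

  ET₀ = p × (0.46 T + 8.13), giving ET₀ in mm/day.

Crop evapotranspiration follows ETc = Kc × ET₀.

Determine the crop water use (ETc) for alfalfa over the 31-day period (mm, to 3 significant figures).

188 mm

ET₀ = 0.29 × (0.46 × 25.6 + 8.13) = 0.29 × 19.906 = 5.7727 mm/d
ETc = Kc × ET₀ = 1.05 × 5.7727 = 6.0613 mm/d
Over 31 days: 6.0613 × 31 = 187.900 mm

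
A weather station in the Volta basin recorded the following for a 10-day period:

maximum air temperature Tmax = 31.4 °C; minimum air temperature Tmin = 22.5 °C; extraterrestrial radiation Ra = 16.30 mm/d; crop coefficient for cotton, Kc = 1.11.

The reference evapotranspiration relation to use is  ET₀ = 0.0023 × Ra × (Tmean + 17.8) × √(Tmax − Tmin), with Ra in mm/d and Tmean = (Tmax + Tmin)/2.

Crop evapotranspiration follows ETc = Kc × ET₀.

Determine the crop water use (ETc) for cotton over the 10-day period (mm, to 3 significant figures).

55.6 mm

Tmean = (31.4 + 22.5)/2 = 26.95 °C
ET₀ = 0.0023 × 16.30 × (26.95 + 17.8) × √8.9 = 0.0023 × 16.30 × 44.75 × 2.9833 = 5.0050 mm/d
ETc = Kc × ET₀ = 1.11 × 5.0050 = 5.5556 mm/d
Over 10 days: 5.5556 × 10 = 55.556 mm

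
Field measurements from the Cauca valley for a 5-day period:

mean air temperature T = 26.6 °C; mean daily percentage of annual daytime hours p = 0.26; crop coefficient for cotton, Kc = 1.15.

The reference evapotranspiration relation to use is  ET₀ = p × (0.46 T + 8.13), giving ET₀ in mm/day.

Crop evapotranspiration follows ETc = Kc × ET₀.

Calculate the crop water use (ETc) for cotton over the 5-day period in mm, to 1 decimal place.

30.4 mm

ET₀ = 0.26 × (0.46 × 26.6 + 8.13) = 0.26 × 20.366 = 5.2952 mm/d
ETc = Kc × ET₀ = 1.15 × 5.2952 = 6.0895 mm/d
Over 5 days: 6.0895 × 5 = 30.448 mm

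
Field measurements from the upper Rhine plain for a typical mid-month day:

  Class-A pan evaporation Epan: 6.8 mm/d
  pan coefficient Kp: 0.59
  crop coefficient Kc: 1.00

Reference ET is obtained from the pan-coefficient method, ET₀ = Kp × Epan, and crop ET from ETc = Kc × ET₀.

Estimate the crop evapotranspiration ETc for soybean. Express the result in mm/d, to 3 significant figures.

4.01 mm/d

ET₀ = 0.59 × 6.8 = 4.0120 mm/d
ETc = Kc × ET₀ = 1.00 × 4.0120 = 4.0120 mm/d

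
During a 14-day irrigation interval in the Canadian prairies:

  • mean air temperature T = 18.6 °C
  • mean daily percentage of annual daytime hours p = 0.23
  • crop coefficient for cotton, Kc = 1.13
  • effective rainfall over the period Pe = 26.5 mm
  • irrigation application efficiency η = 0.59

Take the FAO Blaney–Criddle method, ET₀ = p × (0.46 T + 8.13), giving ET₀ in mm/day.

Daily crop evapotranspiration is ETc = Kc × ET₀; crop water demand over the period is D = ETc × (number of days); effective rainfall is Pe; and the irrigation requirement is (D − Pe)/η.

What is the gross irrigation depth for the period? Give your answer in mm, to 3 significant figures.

58.0 mm

ET₀ = 0.23 × (0.46 × 18.6 + 8.13) = 0.23 × 16.686 = 3.8378 mm/d
ETc = Kc × ET₀ = 1.13 × 3.8378 = 4.3367 mm/d
Crop demand D = ETc × 14 d = 4.3367 × 14 = 60.714 mm
D − Pe = 60.714 − 26.5 = 34.214 mm
Gross irrigation = 34.214 / 0.59 = 57.990 mm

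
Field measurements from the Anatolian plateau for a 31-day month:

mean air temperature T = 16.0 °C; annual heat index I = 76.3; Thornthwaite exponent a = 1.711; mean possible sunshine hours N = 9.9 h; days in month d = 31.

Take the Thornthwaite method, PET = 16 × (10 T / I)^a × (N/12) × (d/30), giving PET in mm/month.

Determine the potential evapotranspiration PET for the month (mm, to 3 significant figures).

48.4 mm

10T/I = 10 × 16.0 / 76.3 = 2.0970
(10T/I)^a = 2.0970^1.711 = 3.5502
Uncorrected PET = 16 × 3.5502 = 56.803 mm
Correction = (N/12)(d/30) = (9.9/12)(31/30) = 0.8525
PET = 56.803 × 0.8525 = 48.425 mm/month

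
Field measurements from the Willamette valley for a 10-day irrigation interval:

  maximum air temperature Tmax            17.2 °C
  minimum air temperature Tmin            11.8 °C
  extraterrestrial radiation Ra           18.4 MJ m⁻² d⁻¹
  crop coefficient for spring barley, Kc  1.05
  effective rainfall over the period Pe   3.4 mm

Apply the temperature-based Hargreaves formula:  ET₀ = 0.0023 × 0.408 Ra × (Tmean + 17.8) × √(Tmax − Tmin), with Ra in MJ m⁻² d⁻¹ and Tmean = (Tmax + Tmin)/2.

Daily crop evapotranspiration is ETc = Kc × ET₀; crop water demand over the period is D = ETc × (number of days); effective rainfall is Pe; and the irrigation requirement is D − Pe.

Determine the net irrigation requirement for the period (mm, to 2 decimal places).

Tmean = (17.2 + 11.8)/2 = 14.50 °C
0.408 Ra = 0.408 × 18.4 = 7.5072 mm/d equivalent
ET₀ = 0.0023 × 7.5072 × (14.50 + 17.8) × √5.4 = 0.0023 × 7.5072 × 32.30 × 2.3238 = 1.2960 mm/d
ETc = Kc × ET₀ = 1.05 × 1.2960 = 1.3608 mm/d
Crop demand D = ETc × 10 d = 1.3608 × 10 = 13.608 mm
D − Pe = 13.608 − 3.4 = 10.208 mm

10.21 mm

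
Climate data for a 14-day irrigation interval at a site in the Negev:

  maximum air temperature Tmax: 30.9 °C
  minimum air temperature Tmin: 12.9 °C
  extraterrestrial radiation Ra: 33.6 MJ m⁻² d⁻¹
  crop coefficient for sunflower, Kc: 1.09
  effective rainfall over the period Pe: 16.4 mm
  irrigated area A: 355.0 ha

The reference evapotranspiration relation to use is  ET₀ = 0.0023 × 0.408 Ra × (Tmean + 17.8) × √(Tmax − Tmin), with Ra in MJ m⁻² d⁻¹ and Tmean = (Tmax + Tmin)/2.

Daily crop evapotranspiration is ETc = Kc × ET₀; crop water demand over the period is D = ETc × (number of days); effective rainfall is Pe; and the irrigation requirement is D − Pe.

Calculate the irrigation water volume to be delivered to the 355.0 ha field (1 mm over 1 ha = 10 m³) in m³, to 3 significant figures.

229000 m³

Tmean = (30.9 + 12.9)/2 = 21.90 °C
0.408 Ra = 0.408 × 33.6 = 13.7088 mm/d equivalent
ET₀ = 0.0023 × 13.7088 × (21.90 + 17.8) × √18.0 = 0.0023 × 13.7088 × 39.70 × 4.2426 = 5.3107 mm/d
ETc = Kc × ET₀ = 1.09 × 5.3107 = 5.7887 mm/d
Crop demand D = ETc × 14 d = 5.7887 × 14 = 81.042 mm
D − Pe = 81.042 − 16.4 = 64.642 mm
Volume = 64.642 mm × 355.0 ha × 10 = 229479.1 m³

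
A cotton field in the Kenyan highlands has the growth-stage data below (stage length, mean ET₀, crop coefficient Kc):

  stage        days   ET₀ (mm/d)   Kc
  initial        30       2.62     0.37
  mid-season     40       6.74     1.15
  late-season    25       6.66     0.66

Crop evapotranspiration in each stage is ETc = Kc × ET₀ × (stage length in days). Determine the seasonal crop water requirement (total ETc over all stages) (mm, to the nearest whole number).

449 mm

initial: 0.37 × 2.62 × 30 = 29.08 mm
mid-season: 1.15 × 6.74 × 40 = 310.04 mm
late-season: 0.66 × 6.66 × 25 = 109.89 mm
Seasonal total = 449.01 mm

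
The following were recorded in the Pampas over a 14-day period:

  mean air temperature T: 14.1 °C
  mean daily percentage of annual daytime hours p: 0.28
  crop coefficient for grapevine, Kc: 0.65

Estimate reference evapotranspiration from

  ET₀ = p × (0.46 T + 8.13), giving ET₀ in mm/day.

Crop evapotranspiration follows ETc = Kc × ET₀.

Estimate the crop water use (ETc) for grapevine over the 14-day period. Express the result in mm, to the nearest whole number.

ET₀ = 0.28 × (0.46 × 14.1 + 8.13) = 0.28 × 14.616 = 4.0925 mm/d
ETc = Kc × ET₀ = 0.65 × 4.0925 = 2.6601 mm/d
Over 14 days: 2.6601 × 14 = 37.241 mm

37 mm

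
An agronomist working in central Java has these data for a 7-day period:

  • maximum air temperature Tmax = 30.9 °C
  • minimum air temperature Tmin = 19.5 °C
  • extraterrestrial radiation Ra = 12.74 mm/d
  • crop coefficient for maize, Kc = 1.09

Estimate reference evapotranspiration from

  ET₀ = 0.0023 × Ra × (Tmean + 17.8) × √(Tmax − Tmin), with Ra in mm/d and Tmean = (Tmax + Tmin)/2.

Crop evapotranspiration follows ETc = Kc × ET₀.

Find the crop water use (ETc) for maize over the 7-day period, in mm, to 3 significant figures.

32.5 mm

Tmean = (30.9 + 19.5)/2 = 25.20 °C
ET₀ = 0.0023 × 12.74 × (25.20 + 17.8) × √11.4 = 0.0023 × 12.74 × 43.00 × 3.3764 = 4.2542 mm/d
ETc = Kc × ET₀ = 1.09 × 4.2542 = 4.6371 mm/d
Over 7 days: 4.6371 × 7 = 32.460 mm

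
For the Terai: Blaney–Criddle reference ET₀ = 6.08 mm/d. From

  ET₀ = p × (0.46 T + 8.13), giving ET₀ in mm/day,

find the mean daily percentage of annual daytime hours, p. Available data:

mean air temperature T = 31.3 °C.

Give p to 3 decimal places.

0.270

p = ET₀ / (0.46 T + 8.13) = 6.08 / (0.46 × 31.3 + 8.13) = 6.08 / 22.528 = 0.2699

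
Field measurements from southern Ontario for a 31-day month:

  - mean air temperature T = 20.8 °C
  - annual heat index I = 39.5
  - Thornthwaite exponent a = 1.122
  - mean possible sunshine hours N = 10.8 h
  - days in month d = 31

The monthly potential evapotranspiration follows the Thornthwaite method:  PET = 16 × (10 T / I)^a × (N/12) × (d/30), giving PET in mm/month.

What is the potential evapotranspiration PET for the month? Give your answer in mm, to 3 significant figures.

10T/I = 10 × 20.8 / 39.5 = 5.2658
(10T/I)^a = 5.2658^1.122 = 6.4489
Uncorrected PET = 16 × 6.4489 = 103.182 mm
Correction = (N/12)(d/30) = (10.8/12)(31/30) = 0.9300
PET = 103.182 × 0.9300 = 95.959 mm/month

96.0 mm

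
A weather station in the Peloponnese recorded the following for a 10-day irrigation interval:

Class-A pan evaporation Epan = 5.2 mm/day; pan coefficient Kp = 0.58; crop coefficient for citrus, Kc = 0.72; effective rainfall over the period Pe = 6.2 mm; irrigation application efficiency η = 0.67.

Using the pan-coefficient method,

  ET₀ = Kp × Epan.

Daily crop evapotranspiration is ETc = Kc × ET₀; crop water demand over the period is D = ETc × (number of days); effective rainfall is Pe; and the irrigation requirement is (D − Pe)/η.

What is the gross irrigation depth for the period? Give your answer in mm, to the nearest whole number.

ET₀ = 0.58 × 5.2 = 3.0160 mm/d
ETc = Kc × ET₀ = 0.72 × 3.0160 = 2.1715 mm/d
Crop demand D = ETc × 10 d = 2.1715 × 10 = 21.715 mm
D − Pe = 21.715 − 6.2 = 15.515 mm
Gross irrigation = 15.515 / 0.67 = 23.157 mm

23 mm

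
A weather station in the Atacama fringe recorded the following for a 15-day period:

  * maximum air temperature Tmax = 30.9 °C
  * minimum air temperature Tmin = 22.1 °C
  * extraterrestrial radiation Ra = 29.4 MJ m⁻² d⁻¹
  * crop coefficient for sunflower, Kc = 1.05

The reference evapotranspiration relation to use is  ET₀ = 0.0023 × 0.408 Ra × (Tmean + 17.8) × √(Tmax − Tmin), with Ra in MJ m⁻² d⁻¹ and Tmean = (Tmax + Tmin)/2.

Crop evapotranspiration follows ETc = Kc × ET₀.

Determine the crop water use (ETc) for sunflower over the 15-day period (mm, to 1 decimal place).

Tmean = (30.9 + 22.1)/2 = 26.50 °C
0.408 Ra = 0.408 × 29.4 = 11.9952 mm/d equivalent
ET₀ = 0.0023 × 11.9952 × (26.50 + 17.8) × √8.8 = 0.0023 × 11.9952 × 44.30 × 2.9665 = 3.6256 mm/d
ETc = Kc × ET₀ = 1.05 × 3.6256 = 3.8069 mm/d
Over 15 days: 3.8069 × 15 = 57.104 mm

57.1 mm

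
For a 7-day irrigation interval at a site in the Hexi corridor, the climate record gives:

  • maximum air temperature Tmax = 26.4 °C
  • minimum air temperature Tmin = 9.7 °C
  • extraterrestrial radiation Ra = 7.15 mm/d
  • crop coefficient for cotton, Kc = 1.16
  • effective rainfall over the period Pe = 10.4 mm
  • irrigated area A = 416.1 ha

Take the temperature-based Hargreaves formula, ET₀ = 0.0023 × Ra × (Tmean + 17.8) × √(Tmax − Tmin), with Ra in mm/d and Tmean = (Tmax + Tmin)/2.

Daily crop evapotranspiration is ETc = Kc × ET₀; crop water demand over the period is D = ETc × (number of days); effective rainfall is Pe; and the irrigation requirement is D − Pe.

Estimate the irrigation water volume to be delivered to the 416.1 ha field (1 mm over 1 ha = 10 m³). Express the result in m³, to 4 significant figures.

38130 m³

Tmean = (26.4 + 9.7)/2 = 18.05 °C
ET₀ = 0.0023 × 7.15 × (18.05 + 17.8) × √16.7 = 0.0023 × 7.15 × 35.85 × 4.0866 = 2.4093 mm/d
ETc = Kc × ET₀ = 1.16 × 2.4093 = 2.7948 mm/d
Crop demand D = ETc × 7 d = 2.7948 × 7 = 19.564 mm
D − Pe = 19.564 − 10.4 = 9.164 mm
Volume = 9.164 mm × 416.1 ha × 10 = 38131.4 m³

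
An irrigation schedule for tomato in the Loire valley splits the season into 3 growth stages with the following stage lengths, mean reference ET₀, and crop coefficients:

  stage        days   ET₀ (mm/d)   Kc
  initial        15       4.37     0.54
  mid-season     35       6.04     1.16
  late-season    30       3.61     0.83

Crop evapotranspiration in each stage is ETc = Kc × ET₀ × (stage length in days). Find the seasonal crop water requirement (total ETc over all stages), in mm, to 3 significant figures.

initial: 0.54 × 4.37 × 15 = 35.40 mm
mid-season: 1.16 × 6.04 × 35 = 245.22 mm
late-season: 0.83 × 3.61 × 30 = 89.89 mm
Seasonal total = 370.51 mm

371 mm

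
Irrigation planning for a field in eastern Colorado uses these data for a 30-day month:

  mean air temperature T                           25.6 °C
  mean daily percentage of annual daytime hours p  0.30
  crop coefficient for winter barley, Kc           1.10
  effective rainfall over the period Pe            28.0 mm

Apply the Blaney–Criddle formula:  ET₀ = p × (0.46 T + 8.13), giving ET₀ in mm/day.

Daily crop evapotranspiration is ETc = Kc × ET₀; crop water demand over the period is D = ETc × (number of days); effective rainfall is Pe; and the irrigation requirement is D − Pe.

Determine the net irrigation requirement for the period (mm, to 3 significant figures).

ET₀ = 0.30 × (0.46 × 25.6 + 8.13) = 0.30 × 19.906 = 5.9718 mm/d
ETc = Kc × ET₀ = 1.10 × 5.9718 = 6.5690 mm/d
Crop demand D = ETc × 30 d = 6.5690 × 30 = 197.070 mm
D − Pe = 197.070 − 28.0 = 169.070 mm

169 mm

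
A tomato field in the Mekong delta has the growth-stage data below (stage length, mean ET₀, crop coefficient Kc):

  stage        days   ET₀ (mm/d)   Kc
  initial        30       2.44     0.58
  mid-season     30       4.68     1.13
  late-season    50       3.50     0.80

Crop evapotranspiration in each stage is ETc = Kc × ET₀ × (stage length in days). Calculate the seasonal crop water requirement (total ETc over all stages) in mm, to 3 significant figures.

initial: 0.58 × 2.44 × 30 = 42.46 mm
mid-season: 1.13 × 4.68 × 30 = 158.65 mm
late-season: 0.80 × 3.50 × 50 = 140.00 mm
Seasonal total = 341.11 mm

341 mm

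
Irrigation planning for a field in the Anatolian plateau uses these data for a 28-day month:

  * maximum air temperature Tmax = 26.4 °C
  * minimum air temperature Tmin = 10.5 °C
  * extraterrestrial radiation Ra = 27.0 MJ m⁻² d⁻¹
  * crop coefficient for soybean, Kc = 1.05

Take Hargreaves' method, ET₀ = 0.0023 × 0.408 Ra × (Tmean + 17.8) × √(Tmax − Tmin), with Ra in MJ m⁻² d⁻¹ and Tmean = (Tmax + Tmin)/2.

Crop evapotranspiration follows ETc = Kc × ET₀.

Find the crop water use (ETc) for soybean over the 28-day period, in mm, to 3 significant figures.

Tmean = (26.4 + 10.5)/2 = 18.45 °C
0.408 Ra = 0.408 × 27.0 = 11.0160 mm/d equivalent
ET₀ = 0.0023 × 11.0160 × (18.45 + 17.8) × √15.9 = 0.0023 × 11.0160 × 36.25 × 3.9875 = 3.6624 mm/d
ETc = Kc × ET₀ = 1.05 × 3.6624 = 3.8455 mm/d
Over 28 days: 3.8455 × 28 = 107.674 mm

108 mm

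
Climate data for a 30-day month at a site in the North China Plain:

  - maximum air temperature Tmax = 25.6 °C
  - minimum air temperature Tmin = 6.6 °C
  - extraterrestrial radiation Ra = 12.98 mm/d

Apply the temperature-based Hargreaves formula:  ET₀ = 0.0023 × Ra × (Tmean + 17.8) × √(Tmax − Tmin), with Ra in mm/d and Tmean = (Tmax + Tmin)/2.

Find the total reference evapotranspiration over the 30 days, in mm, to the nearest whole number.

Tmean = (25.6 + 6.6)/2 = 16.10 °C
ET₀ = 0.0023 × 12.98 × (16.10 + 17.8) × √19.0 = 0.0023 × 12.98 × 33.90 × 4.3589 = 4.4114 mm/d
Over 30 days: 4.4114 × 30 = 132.342 mm

132 mm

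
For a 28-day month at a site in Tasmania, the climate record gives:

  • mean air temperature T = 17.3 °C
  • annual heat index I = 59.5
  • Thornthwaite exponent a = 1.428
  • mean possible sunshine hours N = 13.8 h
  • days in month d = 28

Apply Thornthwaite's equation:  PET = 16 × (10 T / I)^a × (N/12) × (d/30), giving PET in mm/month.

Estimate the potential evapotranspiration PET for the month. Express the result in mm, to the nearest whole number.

10T/I = 10 × 17.3 / 59.5 = 2.9076
(10T/I)^a = 2.9076^1.428 = 4.5912
Uncorrected PET = 16 × 4.5912 = 73.459 mm
Correction = (N/12)(d/30) = (13.8/12)(28/30) = 1.0733
PET = 73.459 × 1.0733 = 78.844 mm/month

79 mm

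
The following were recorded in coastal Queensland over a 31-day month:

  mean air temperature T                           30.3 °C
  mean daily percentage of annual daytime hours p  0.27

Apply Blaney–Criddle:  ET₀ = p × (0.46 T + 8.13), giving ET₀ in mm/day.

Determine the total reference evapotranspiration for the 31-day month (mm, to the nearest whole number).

185 mm

ET₀ = 0.27 × (0.46 × 30.3 + 8.13) = 0.27 × 22.068 = 5.9584 mm/d
Monthly total = 5.9584 × 31 = 184.710 mm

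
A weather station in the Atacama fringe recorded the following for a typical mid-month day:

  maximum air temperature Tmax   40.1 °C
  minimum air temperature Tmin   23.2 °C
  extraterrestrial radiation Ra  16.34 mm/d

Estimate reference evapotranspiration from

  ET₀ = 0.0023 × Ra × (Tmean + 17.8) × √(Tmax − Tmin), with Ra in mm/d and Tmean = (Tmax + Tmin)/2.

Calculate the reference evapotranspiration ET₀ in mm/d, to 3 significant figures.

Tmean = (40.1 + 23.2)/2 = 31.65 °C
ET₀ = 0.0023 × 16.34 × (31.65 + 17.8) × √16.9 = 0.0023 × 16.34 × 49.45 × 4.1110 = 7.6400 mm/d

7.64 mm/d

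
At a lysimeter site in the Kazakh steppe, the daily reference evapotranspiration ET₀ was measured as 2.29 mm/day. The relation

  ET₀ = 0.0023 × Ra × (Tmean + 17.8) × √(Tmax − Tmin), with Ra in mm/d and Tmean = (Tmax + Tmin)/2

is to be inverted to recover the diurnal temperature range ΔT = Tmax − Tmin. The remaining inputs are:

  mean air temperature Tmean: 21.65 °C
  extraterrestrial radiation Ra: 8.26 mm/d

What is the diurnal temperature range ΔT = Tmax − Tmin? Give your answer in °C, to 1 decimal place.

9.3 °C

√ΔT = ET₀ / [0.0023 × Ra × (Tmean+17.8)] = 2.29 / (0.0023 × 8.26 × 39.45) = 3.0555
ΔT = 3.0555² = 9.336 °C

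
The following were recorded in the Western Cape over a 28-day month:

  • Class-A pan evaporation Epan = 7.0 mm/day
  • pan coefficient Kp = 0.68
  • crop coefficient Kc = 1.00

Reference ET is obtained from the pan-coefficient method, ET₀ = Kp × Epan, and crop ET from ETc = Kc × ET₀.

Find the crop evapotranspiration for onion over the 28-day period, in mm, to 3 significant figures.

133 mm

ET₀ = 0.68 × 7.0 = 4.7600 mm/d
ETc = Kc × ET₀ = 1.00 × 4.7600 = 4.7600 mm/d
Over 28 days: 4.7600 × 28 = 133.280 mm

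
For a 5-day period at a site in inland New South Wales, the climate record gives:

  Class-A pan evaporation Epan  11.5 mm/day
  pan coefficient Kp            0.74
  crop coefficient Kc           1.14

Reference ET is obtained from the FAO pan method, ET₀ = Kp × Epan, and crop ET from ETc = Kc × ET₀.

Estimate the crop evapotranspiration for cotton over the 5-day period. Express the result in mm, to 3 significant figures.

48.5 mm

ET₀ = 0.74 × 11.5 = 8.5100 mm/d
ETc = Kc × ET₀ = 1.14 × 8.5100 = 9.7014 mm/d
Over 5 days: 9.7014 × 5 = 48.507 mm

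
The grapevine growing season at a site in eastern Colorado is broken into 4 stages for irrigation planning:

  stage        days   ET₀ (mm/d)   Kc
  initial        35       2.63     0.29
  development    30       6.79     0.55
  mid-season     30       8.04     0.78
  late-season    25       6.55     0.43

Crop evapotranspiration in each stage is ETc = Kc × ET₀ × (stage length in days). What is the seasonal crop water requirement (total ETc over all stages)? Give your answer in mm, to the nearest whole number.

397 mm

initial: 0.29 × 2.63 × 35 = 26.69 mm
development: 0.55 × 6.79 × 30 = 112.04 mm
mid-season: 0.78 × 8.04 × 30 = 188.14 mm
late-season: 0.43 × 6.55 × 25 = 70.41 mm
Seasonal total = 397.28 mm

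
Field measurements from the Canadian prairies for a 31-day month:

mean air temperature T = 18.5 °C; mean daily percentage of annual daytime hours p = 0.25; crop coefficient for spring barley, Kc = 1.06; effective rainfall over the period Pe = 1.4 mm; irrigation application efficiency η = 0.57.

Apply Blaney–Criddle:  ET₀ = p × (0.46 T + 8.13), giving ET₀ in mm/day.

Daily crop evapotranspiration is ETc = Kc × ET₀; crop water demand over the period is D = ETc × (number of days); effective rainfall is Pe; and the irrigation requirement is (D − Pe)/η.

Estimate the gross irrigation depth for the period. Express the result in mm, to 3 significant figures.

237 mm

ET₀ = 0.25 × (0.46 × 18.5 + 8.13) = 0.25 × 16.640 = 4.1600 mm/d
ETc = Kc × ET₀ = 1.06 × 4.1600 = 4.4096 mm/d
Crop demand D = ETc × 31 d = 4.4096 × 31 = 136.698 mm
D − Pe = 136.698 − 1.4 = 135.298 mm
Gross irrigation = 135.298 / 0.57 = 237.365 mm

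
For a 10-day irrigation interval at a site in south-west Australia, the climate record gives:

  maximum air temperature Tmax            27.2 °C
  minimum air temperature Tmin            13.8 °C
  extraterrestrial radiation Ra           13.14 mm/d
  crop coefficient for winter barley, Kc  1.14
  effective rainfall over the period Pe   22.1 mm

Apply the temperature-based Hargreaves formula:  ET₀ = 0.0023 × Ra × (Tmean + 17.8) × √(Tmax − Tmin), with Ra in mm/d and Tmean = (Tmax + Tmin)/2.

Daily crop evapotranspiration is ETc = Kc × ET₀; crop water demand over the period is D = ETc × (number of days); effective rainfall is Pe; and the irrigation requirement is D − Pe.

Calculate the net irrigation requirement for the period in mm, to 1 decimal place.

Tmean = (27.2 + 13.8)/2 = 20.50 °C
ET₀ = 0.0023 × 13.14 × (20.50 + 17.8) × √13.4 = 0.0023 × 13.14 × 38.30 × 3.6606 = 4.2372 mm/d
ETc = Kc × ET₀ = 1.14 × 4.2372 = 4.8304 mm/d
Crop demand D = ETc × 10 d = 4.8304 × 10 = 48.304 mm
D − Pe = 48.304 − 22.1 = 26.204 mm

26.2 mm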